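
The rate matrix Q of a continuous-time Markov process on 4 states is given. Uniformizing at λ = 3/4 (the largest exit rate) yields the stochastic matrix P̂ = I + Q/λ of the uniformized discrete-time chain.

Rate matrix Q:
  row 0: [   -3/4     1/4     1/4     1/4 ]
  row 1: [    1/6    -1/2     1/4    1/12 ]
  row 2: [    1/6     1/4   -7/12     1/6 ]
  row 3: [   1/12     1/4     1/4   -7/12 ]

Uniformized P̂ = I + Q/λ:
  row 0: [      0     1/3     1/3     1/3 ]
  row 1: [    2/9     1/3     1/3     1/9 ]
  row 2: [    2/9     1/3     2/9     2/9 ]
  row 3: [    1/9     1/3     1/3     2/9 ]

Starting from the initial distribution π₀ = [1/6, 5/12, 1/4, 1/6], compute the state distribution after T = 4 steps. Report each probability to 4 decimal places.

π = [0.1634, 0.3333, 0.3000, 0.2033]

t=0: π = [0.1667, 0.4167, 0.2500, 0.1667]
t=1: π = [0.1667, 0.3333, 0.3056, 0.1944]
t=2: π = [0.1636, 0.3333, 0.2994, 0.2037]
t=3: π = [0.1632, 0.3333, 0.3001, 0.2034]
t=4: π = [0.1634, 0.3333, 0.3000, 0.2033]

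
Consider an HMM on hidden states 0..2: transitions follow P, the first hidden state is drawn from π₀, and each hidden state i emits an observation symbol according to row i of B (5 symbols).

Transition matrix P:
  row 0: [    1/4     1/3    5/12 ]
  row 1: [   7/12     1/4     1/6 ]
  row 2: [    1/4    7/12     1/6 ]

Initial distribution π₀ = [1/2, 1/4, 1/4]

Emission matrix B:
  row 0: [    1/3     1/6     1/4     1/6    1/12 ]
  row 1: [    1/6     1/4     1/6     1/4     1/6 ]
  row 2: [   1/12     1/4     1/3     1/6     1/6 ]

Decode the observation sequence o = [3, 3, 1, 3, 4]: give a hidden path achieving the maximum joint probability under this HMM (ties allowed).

t=0: δ = [8.333e-02, 6.250e-02, 4.167e-02]  (obs o_0=3)
t=1: δ = [6.076e-03, 6.944e-03, 5.787e-03]  ψ = [1, 0, 0]  (obs o_1=3)
t=2: δ = [6.752e-04, 8.439e-04, 6.330e-04]  ψ = [1, 2, 0]  (obs o_2=1)
t=3: δ = [8.205e-05, 9.231e-05, 4.689e-05]  ψ = [1, 2, 0]  (obs o_3=3)
t=4: δ = [4.487e-06, 4.558e-06, 5.698e-06]  ψ = [1, 0, 0]  (obs o_4=4)
backtrack: best end state = 2; path = [0, 2, 1, 0, 2]

path = [0, 2, 1, 0, 2]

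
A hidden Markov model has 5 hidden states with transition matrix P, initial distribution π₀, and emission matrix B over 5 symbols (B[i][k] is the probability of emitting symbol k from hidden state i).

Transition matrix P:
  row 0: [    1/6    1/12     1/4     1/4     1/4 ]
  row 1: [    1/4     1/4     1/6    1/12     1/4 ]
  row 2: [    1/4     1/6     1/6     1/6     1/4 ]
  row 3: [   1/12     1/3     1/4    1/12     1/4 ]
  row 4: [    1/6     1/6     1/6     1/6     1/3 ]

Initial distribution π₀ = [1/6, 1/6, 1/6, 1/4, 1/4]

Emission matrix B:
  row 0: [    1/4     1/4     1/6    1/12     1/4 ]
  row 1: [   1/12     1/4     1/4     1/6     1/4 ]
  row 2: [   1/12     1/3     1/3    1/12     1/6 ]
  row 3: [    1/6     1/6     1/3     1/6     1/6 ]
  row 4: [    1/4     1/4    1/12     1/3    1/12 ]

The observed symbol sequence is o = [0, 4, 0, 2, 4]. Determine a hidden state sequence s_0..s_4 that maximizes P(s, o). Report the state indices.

t=0: δ = [4.167e-02, 1.389e-02, 1.389e-02, 4.167e-02, 6.250e-02]  (obs o_0=0)
t=1: δ = [2.604e-03, 3.472e-03, 1.736e-03, 1.736e-03, 1.736e-03]  ψ = [4, 3, 0, 0, 4]  (obs o_1=4)
t=2: δ = [2.170e-04, 7.234e-05, 5.425e-05, 1.085e-04, 2.170e-04]  ψ = [1, 1, 0, 0, 1]  (obs o_2=0)
t=3: δ = [6.028e-06, 9.042e-06, 1.808e-05, 1.808e-05, 6.028e-06]  ψ = [0, 3, 0, 0, 4]  (obs o_3=2)
t=4: δ = [1.130e-06, 1.507e-06, 7.535e-07, 5.023e-07, 3.768e-07]  ψ = [2, 3, 3, 2, 2]  (obs o_4=4)
backtrack: best end state = 1; path = [3, 1, 0, 3, 1]

path = [3, 1, 0, 3, 1]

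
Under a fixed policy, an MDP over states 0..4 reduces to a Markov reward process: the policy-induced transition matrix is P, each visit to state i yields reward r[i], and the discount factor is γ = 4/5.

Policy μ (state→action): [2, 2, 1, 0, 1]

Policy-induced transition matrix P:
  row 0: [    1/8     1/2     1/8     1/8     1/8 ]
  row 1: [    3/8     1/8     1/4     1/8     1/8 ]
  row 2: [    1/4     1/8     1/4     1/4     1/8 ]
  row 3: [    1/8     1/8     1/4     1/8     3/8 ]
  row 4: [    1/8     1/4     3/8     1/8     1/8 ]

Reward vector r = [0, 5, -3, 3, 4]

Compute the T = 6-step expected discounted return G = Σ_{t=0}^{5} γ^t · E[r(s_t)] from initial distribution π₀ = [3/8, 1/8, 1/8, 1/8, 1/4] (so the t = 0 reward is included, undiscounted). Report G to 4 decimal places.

G = 5.8945

t=0: π = [0.3750, 0.1250, 0.1250, 0.1250, 0.2500], E[r] = 1.6250, γ^t·E[r] = 1.625000, running G = 1.625000
t=1: π = [0.1719, 0.2969, 0.2344, 0.1406, 0.1563], E[r] = 1.8281, γ^t·E[r] = 1.462500, running G = 3.087500
t=2: π = [0.2285, 0.2090, 0.2480, 0.1543, 0.1602], E[r] = 1.4043, γ^t·E[r] = 0.898750, running G = 3.986250
t=3: π = [0.2083, 0.2307, 0.2415, 0.1560, 0.1636], E[r] = 1.5515, γ^t·E[r] = 0.794375, running G = 4.780625
t=4: π = [0.2129, 0.2235, 0.2444, 0.1552, 0.1640], E[r] = 1.5060, γ^t·E[r] = 0.616863, running G = 5.397488
t=5: π = [0.2114, 0.2253, 0.2439, 0.1556, 0.1638], E[r] = 1.5168, γ^t·E[r] = 0.497016, running G = 5.894504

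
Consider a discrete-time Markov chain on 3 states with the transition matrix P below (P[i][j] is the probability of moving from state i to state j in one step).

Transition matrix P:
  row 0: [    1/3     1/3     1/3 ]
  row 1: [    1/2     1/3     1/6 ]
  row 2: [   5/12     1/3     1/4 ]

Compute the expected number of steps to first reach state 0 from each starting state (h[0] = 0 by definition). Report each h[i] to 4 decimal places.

First-step conditioning: h[0] = 0; for i ≠ 0, h[i] = 1 + Σ_k P[i][k]·h[k].
  h[1] = 1 + 1/3·h[1] + 1/6·h[2]
  h[2] = 1 + 1/3·h[1] + 1/4·h[2]
Solving the 2×2 linear system over states ≠ 0 gives exactly h = [0, 33/16, 9/4] (h[0] = 0 is the target).

h = [0.0000, 2.0625, 2.2500]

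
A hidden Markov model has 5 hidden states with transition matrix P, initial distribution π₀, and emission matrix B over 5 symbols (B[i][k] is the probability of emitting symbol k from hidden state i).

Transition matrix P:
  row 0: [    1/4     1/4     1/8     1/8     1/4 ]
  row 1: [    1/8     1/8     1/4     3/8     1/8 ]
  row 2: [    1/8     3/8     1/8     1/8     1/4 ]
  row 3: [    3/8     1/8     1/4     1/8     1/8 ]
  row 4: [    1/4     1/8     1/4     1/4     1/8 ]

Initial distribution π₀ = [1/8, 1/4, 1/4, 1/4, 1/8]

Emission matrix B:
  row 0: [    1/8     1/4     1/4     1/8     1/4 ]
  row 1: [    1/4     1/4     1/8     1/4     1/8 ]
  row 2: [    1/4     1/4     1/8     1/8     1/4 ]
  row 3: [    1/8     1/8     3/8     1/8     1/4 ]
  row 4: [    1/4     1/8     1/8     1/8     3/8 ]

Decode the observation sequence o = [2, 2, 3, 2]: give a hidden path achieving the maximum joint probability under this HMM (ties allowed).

t=0: δ = [3.125e-02, 3.125e-02, 3.125e-02, 9.375e-02, 1.562e-02]  (obs o_0=2)
t=1: δ = [8.789e-03, 1.465e-03, 2.930e-03, 4.395e-03, 1.465e-03]  ψ = [3, 2, 3, 1, 3]  (obs o_1=2)
t=2: δ = [2.747e-04, 5.493e-04, 1.373e-04, 1.373e-04, 2.747e-04]  ψ = [0, 0, 0, 0, 0]  (obs o_2=3)
t=3: δ = [1.717e-05, 8.583e-06, 1.717e-05, 7.725e-05, 8.583e-06]  ψ = [0, 0, 1, 1, 0]  (obs o_3=2)
backtrack: best end state = 3; path = [3, 0, 1, 3]

path = [3, 0, 1, 3]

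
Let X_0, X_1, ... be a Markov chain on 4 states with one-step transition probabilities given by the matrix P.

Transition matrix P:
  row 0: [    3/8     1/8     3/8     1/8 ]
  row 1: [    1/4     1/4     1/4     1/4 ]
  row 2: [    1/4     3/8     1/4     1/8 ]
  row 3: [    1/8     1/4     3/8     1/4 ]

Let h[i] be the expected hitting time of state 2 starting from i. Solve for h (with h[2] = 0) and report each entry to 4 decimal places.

First-step conditioning: h[2] = 0; for i ≠ 2, h[i] = 1 + Σ_k P[i][k]·h[k].
  h[0] = 1 + 3/8·h[0] + 1/8·h[1] + 1/8·h[3]
  h[1] = 1 + 1/4·h[0] + 1/4·h[1] + 1/4·h[3]
  h[3] = 1 + 1/8·h[0] + 1/4·h[1] + 1/4·h[3]
Solving the 3×3 linear system over states ≠ 2 gives exactly h = [48/17, 55/17, 0, 49/17] (h[2] = 0 is the target).

h = [2.8235, 3.2353, 0.0000, 2.8824]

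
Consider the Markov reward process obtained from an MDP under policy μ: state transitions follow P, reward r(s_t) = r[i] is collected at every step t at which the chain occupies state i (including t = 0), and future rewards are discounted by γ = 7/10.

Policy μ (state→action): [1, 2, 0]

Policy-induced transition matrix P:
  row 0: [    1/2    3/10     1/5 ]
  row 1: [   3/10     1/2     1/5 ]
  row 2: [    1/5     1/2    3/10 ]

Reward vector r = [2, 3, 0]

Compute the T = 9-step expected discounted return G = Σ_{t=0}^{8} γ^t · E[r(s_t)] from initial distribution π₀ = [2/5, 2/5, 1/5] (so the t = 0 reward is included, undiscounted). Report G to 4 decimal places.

t=0: π = [0.4000, 0.4000, 0.2000], E[r] = 2.0000, γ^t·E[r] = 2.000000, running G = 2.000000
t=1: π = [0.3600, 0.4200, 0.2200], E[r] = 1.9800, γ^t·E[r] = 1.386000, running G = 3.386000
t=2: π = [0.3500, 0.4280, 0.2220], E[r] = 1.9840, γ^t·E[r] = 0.972160, running G = 4.358160
t=3: π = [0.3478, 0.4300, 0.2222], E[r] = 1.9856, γ^t·E[r] = 0.681061, running G = 5.039221
t=4: π = [0.3473, 0.4304, 0.2222], E[r] = 1.9860, γ^t·E[r] = 0.476839, running G = 5.516059
t=5: π = [0.3472, 0.4305, 0.2222], E[r] = 1.9861, γ^t·E[r] = 0.333802, running G = 5.849861
t=6: π = [0.3472, 0.4306, 0.2222], E[r] = 1.9861, γ^t·E[r] = 0.233663, running G = 6.083525
t=7: π = [0.3472, 0.4306, 0.2222], E[r] = 1.9861, γ^t·E[r] = 0.163565, running G = 6.247089
t=8: π = [0.3472, 0.4306, 0.2222], E[r] = 1.9861, γ^t·E[r] = 0.114495, running G = 6.361585

G = 6.3616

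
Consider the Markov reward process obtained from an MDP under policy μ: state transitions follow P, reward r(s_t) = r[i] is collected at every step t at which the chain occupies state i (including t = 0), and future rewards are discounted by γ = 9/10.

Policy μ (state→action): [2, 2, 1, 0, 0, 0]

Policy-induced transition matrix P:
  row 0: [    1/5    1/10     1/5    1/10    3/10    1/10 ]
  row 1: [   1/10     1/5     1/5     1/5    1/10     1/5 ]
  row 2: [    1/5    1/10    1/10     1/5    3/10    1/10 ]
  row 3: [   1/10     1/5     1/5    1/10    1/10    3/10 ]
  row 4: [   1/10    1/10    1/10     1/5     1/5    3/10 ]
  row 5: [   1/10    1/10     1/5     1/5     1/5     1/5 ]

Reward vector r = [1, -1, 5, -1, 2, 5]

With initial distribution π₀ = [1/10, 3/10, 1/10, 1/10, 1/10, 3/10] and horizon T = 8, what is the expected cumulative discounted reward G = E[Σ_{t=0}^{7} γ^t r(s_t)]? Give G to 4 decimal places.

G = 11.6561

t=0: π = [0.1000, 0.3000, 0.1000, 0.1000, 0.1000, 0.3000], E[r] = 1.9000, γ^t·E[r] = 1.900000, running G = 1.900000
t=1: π = [0.1200, 0.1400, 0.1800, 0.1800, 0.1800, 0.2000], E[r] = 2.0600, γ^t·E[r] = 1.854000, running G = 3.754000
t=2: π = [0.1300, 0.1320, 0.1640, 0.1700, 0.1980, 0.2060], E[r] = 2.0740, γ^t·E[r] = 1.679940, running G = 5.433940
t=3: π = [0.1294, 0.1302, 0.1638, 0.1700, 0.1992, 0.2074], E[r] = 2.0836, γ^t·E[r] = 1.518944, running G = 6.952884
t=4: π = [0.1293, 0.1300, 0.1637, 0.1701, 0.1993, 0.2076], E[r] = 2.0843, γ^t·E[r] = 1.367535, running G = 8.320420
t=5: π = [0.1293, 0.1300, 0.1637, 0.1701, 0.1993, 0.2076], E[r] = 2.0845, γ^t·E[r] = 1.230871, running G = 9.551290
t=6: π = [0.1293, 0.1300, 0.1637, 0.1701, 0.1993, 0.2076], E[r] = 2.0845, γ^t·E[r] = 1.107787, running G = 10.659077
t=7: π = [0.1293, 0.1300, 0.1637, 0.1701, 0.1993, 0.2076], E[r] = 2.0845, γ^t·E[r] = 0.997008, running G = 11.656085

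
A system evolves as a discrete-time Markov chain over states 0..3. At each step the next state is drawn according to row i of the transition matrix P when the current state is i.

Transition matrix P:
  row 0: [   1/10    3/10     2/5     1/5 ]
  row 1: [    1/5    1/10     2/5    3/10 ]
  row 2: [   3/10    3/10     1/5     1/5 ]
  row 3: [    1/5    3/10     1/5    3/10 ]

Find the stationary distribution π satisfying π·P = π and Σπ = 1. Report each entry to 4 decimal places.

Balance equations π_j = Σ_i π_i·P[i][j]:
  π_0 = 1/10·π_0 + 1/5·π_1 + 3/10·π_2 + 1/5·π_3
  π_1 = 3/10·π_0 + 1/10·π_1 + 3/10·π_2 + 3/10·π_3
  π_2 = 2/5·π_0 + 2/5·π_1 + 1/5·π_2 + 1/5·π_3
  normalize: π_0 + π_1 + π_2 + π_3 = 1
Solving the linear system gives exactly π = [5/24, 1/4, 7/24, 1/4].

π = [0.2083, 0.2500, 0.2917, 0.2500]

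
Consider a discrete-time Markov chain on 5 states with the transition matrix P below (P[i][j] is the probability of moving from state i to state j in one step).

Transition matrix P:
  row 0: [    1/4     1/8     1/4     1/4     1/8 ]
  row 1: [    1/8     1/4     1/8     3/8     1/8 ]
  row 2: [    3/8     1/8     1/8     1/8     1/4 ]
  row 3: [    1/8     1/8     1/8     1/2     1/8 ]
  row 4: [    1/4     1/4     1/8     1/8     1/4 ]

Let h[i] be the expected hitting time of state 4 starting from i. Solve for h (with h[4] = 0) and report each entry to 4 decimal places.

First-step conditioning: h[4] = 0; for i ≠ 4, h[i] = 1 + Σ_k P[i][k]·h[k].
  h[0] = 1 + 1/4·h[0] + 1/8·h[1] + 1/4·h[2] + 1/4·h[3]
  h[1] = 1 + 1/8·h[0] + 1/4·h[1] + 1/8·h[2] + 3/8·h[3]
  h[2] = 1 + 3/8·h[0] + 1/8·h[1] + 1/8·h[2] + 1/8·h[3]
  h[3] = 1 + 1/8·h[0] + 1/8·h[1] + 1/8·h[2] + 1/2·h[3]
Solving the 4×4 linear system over states ≠ 4 gives exactly h = [212/31, 216/31, 188/31, 216/31, 0] (h[4] = 0 is the target).

h = [6.8387, 6.9677, 6.0645, 6.9677, 0.0000]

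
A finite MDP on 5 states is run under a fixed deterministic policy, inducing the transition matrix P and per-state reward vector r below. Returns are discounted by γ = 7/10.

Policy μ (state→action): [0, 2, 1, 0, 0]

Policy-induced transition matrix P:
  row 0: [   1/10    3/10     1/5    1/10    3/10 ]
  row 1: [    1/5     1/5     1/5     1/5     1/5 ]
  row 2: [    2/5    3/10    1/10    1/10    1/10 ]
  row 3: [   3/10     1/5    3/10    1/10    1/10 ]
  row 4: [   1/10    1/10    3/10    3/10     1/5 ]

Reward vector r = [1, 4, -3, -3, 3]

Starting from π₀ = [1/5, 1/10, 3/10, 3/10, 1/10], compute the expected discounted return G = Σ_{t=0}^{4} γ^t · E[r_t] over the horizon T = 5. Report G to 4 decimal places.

G = 0.1968

t=0: π = [0.2000, 0.1000, 0.3000, 0.3000, 0.1000], E[r] = -0.9000, γ^t·E[r] = -0.900000, running G = -0.900000
t=1: π = [0.2600, 0.2400, 0.2100, 0.1300, 0.1600], E[r] = 0.6800, γ^t·E[r] = 0.476000, running G = -0.424000
t=2: π = [0.2130, 0.2310, 0.2080, 0.1560, 0.1920], E[r] = 0.6210, γ^t·E[r] = 0.304290, running G = -0.119710
t=3: π = [0.2167, 0.2229, 0.2140, 0.1615, 0.1849], E[r] = 0.5365, γ^t·E[r] = 0.184020, running G = 0.064310
t=4: π = [0.2188, 0.2246, 0.2132, 0.1593, 0.1841], E[r] = 0.5519, γ^t·E[r] = 0.132521, running G = 0.196830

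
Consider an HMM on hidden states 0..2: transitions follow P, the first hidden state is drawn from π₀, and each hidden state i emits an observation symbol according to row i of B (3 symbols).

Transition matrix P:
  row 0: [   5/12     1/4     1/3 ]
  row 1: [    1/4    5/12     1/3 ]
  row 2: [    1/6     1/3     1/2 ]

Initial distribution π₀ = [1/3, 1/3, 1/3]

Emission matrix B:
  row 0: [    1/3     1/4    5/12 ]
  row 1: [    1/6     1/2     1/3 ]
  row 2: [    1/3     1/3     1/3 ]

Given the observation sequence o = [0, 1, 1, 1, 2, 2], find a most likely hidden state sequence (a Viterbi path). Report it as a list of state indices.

t=0: δ = [1.111e-01, 5.556e-02, 1.111e-01]  (obs o_0=0)
t=1: δ = [1.157e-02, 1.852e-02, 1.852e-02]  ψ = [0, 2, 2]  (obs o_1=1)
t=2: δ = [1.206e-03, 3.858e-03, 3.086e-03]  ψ = [0, 1, 2]  (obs o_2=1)
t=3: δ = [2.411e-04, 8.038e-04, 5.144e-04]  ψ = [1, 1, 2]  (obs o_3=1)
t=4: δ = [8.372e-05, 1.116e-04, 8.931e-05]  ψ = [1, 1, 1]  (obs o_4=2)
t=5: δ = [1.454e-05, 1.550e-05, 1.488e-05]  ψ = [0, 1, 2]  (obs o_5=2)
backtrack: best end state = 1; path = [2, 1, 1, 1, 1, 1]

path = [2, 1, 1, 1, 1, 1]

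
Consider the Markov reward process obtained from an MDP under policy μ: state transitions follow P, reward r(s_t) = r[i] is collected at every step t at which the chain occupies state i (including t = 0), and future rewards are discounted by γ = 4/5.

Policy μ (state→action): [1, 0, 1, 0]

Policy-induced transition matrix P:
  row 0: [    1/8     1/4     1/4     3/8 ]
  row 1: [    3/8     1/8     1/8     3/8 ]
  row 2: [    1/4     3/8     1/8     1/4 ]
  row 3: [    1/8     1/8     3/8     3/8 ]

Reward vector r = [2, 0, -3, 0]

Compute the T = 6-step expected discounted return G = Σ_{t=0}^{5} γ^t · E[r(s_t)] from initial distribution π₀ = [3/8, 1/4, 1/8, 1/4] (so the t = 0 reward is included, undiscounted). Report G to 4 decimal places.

t=0: π = [0.3750, 0.2500, 0.1250, 0.2500], E[r] = 0.3750, γ^t·E[r] = 0.375000, running G = 0.375000
t=1: π = [0.2031, 0.2031, 0.2344, 0.3594], E[r] = -0.2969, γ^t·E[r] = -0.237500, running G = 0.137500
t=2: π = [0.2051, 0.2090, 0.2402, 0.3457], E[r] = -0.3105, γ^t·E[r] = -0.198750, running G = -0.061250
t=3: π = [0.2073, 0.2107, 0.2371, 0.3450], E[r] = -0.2966, γ^t·E[r] = -0.151875, running G = -0.213125
t=4: π = [0.2073, 0.2102, 0.2372, 0.3454], E[r] = -0.2968, γ^t·E[r] = -0.121588, running G = -0.334713
t=5: π = [0.2072, 0.2102, 0.2373, 0.3454], E[r] = -0.2974, γ^t·E[r] = -0.097449, running G = -0.432161

G = -0.4322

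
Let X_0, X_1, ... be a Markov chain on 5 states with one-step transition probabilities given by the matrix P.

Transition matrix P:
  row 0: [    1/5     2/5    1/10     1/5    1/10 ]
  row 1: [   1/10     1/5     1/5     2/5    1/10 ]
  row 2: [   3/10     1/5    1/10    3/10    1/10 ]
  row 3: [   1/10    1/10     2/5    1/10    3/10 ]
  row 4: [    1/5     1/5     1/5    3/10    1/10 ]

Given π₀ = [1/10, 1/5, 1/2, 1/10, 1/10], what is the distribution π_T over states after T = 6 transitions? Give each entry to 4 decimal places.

π = [0.1749, 0.2097, 0.2119, 0.2528, 0.1506]

t=0: π = [0.1000, 0.2000, 0.5000, 0.1000, 0.1000]
t=1: π = [0.2200, 0.2100, 0.1600, 0.2900, 0.1200]
t=2: π = [0.1660, 0.2150, 0.2200, 0.2410, 0.1580]
t=3: π = [0.1764, 0.2091, 0.2096, 0.2567, 0.1482]
t=4: π = [0.1744, 0.2096, 0.2127, 0.2519, 0.1513]
t=5: π = [0.1751, 0.2097, 0.2117, 0.2531, 0.1504]
t=6: π = [0.1749, 0.2097, 0.2119, 0.2528, 0.1506]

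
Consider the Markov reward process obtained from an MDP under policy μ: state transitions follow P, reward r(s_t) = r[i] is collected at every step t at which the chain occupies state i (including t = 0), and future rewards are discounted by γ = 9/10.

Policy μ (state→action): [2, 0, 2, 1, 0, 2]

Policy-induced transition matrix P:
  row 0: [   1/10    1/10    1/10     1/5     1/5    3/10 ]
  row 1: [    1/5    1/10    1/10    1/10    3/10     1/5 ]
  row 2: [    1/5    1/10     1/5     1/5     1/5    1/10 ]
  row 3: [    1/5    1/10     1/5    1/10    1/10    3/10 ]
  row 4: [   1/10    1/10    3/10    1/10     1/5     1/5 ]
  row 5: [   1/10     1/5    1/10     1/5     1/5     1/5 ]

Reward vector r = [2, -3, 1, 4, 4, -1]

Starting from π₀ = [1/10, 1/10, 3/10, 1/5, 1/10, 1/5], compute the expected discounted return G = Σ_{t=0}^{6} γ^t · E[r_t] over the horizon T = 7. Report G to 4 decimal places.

t=0: π = [0.1000, 0.1000, 0.3000, 0.2000, 0.1000, 0.2000], E[r] = 1.2000, γ^t·E[r] = 1.200000, running G = 1.200000
t=1: π = [0.1600, 0.1200, 0.1700, 0.1600, 0.1900, 0.2000], E[r] = 1.3300, γ^t·E[r] = 1.197000, running G = 2.397000
t=2: π = [0.1450, 0.1200, 0.1710, 0.1530, 0.1960, 0.2150], E[r] = 1.2820, γ^t·E[r] = 1.038420, running G = 3.435420
t=3: π = [0.1444, 0.1215, 0.1716, 0.1531, 0.1967, 0.2127], E[r] = 1.2824, γ^t·E[r] = 0.934870, running G = 4.370290
t=4: π = [0.1446, 0.1213, 0.1718, 0.1529, 0.1968, 0.2126], E[r] = 1.2835, γ^t·E[r] = 0.842098, running G = 5.212387
t=5: π = [0.1446, 0.1213, 0.1718, 0.1529, 0.1968, 0.2126], E[r] = 1.2836, γ^t·E[r] = 0.757982, running G = 5.970369
t=6: π = [0.1446, 0.1213, 0.1718, 0.1529, 0.1968, 0.2126], E[r] = 1.2836, γ^t·E[r] = 0.682183, running G = 6.652552

G = 6.6526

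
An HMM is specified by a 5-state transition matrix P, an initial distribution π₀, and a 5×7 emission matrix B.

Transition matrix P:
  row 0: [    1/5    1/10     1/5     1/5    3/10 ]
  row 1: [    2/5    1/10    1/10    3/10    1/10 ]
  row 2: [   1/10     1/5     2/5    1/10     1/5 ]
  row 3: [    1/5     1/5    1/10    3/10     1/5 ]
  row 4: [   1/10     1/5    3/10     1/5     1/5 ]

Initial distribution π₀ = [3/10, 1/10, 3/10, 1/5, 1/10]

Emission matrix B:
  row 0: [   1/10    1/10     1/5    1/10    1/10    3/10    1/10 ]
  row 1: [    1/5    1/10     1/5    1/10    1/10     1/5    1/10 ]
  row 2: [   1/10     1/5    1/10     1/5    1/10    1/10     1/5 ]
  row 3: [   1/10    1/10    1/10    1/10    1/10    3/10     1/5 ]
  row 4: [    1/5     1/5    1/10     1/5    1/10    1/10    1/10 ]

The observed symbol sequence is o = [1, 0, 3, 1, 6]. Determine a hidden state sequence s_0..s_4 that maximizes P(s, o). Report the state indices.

path = [2, 2, 2, 2, 2]

t=0: δ = [3.000e-02, 1.000e-02, 6.000e-02, 2.000e-02, 2.000e-02]  (obs o_0=1)
t=1: δ = [6.000e-04, 2.400e-03, 2.400e-03, 6.000e-04, 2.400e-03]  ψ = [0, 2, 2, 0, 2]  (obs o_1=0)
t=2: δ = [9.600e-05, 4.800e-05, 1.920e-04, 7.200e-05, 9.600e-05]  ψ = [1, 2, 2, 1, 2]  (obs o_2=3)
t=3: δ = [1.920e-06, 3.840e-06, 1.536e-05, 2.160e-06, 7.680e-06]  ψ = [0, 2, 2, 3, 2]  (obs o_3=1)
t=4: δ = [1.536e-07, 3.072e-07, 1.229e-06, 3.072e-07, 3.072e-07]  ψ = [1, 2, 2, 2, 2]  (obs o_4=6)
backtrack: best end state = 2; path = [2, 2, 2, 2, 2]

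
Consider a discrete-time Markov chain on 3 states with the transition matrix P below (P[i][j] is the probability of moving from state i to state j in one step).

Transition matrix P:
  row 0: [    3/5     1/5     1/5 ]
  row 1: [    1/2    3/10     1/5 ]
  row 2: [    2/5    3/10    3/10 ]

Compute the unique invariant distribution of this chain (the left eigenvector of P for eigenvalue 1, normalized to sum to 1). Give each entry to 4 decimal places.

Balance equations π_j = Σ_i π_i·P[i][j]:
  π_0 = 3/5·π_0 + 1/2·π_1 + 2/5·π_2
  π_1 = 1/5·π_0 + 3/10·π_1 + 3/10·π_2
  normalize: π_0 + π_1 + π_2 = 1
Solving the linear system gives exactly π = [43/81, 20/81, 2/9].

π = [0.5309, 0.2469, 0.2222]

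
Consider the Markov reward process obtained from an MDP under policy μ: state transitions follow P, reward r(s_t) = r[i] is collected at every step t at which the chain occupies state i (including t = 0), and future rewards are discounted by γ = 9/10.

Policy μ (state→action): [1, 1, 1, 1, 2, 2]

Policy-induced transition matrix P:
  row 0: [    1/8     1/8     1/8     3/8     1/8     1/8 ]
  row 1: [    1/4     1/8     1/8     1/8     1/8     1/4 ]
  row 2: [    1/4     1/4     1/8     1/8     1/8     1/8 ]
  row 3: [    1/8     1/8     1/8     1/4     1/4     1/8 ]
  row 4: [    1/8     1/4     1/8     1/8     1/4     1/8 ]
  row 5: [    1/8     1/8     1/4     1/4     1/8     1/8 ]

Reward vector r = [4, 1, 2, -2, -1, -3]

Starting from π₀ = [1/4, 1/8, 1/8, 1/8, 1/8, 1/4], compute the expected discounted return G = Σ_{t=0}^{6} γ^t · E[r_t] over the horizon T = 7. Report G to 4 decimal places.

G = 0.5398

t=0: π = [0.2500, 0.1250, 0.1250, 0.1250, 0.1250, 0.2500], E[r] = 0.2500, γ^t·E[r] = 0.250000, running G = 0.250000
t=1: π = [0.1563, 0.1563, 0.1563, 0.2344, 0.1563, 0.1406], E[r] = 0.0469, γ^t·E[r] = 0.042188, running G = 0.292188
t=2: π = [0.1641, 0.1641, 0.1426, 0.2109, 0.1738, 0.1445], E[r] = 0.0762, γ^t·E[r] = 0.061699, running G = 0.353887
t=3: π = [0.1633, 0.1646, 0.1431, 0.2104, 0.1731, 0.1455], E[r] = 0.0735, γ^t·E[r] = 0.053572, running G = 0.407458
t=4: π = [0.1635, 0.1645, 0.1432, 0.2103, 0.1729, 0.1456], E[r] = 0.0744, γ^t·E[r] = 0.048815, running G = 0.456273
t=5: π = [0.1635, 0.1645, 0.1432, 0.2104, 0.1729, 0.1456], E[r] = 0.0745, γ^t·E[r] = 0.043967, running G = 0.500241
t=6: π = [0.1635, 0.1645, 0.1432, 0.2104, 0.1729, 0.1456], E[r] = 0.0744, γ^t·E[r] = 0.039565, running G = 0.539806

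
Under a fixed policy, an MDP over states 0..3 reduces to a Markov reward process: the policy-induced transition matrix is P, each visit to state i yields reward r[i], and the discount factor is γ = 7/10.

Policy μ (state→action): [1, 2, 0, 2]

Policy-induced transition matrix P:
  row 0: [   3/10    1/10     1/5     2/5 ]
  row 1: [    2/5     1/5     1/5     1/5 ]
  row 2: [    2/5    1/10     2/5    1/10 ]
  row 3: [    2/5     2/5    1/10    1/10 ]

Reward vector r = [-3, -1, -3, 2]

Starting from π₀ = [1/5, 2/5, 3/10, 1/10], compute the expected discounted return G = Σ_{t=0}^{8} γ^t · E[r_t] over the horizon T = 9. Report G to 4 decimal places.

G = -5.0955

t=0: π = [0.2000, 0.4000, 0.3000, 0.1000], E[r] = -1.7000, γ^t·E[r] = -1.700000, running G = -1.700000
t=1: π = [0.3800, 0.1700, 0.2500, 0.2000], E[r] = -1.6600, γ^t·E[r] = -1.162000, running G = -2.862000
t=2: π = [0.3620, 0.1770, 0.2300, 0.2310], E[r] = -1.4910, γ^t·E[r] = -0.730590, running G = -3.592590
t=3: π = [0.3638, 0.1870, 0.2229, 0.2263], E[r] = -1.4945, γ^t·E[r] = -0.512614, running G = -4.105204
t=4: π = [0.3636, 0.1866, 0.2220, 0.2278], E[r] = -1.4876, γ^t·E[r] = -0.357178, running G = -4.462381
t=5: π = [0.3636, 0.1870, 0.2216, 0.2277], E[r] = -1.4873, γ^t·E[r] = -0.249963, running G = -4.712344
t=6: π = [0.3636, 0.1870, 0.2215, 0.2278], E[r] = -1.4870, γ^t·E[r] = -0.174943, running G = -4.887286
t=7: π = [0.3636, 0.1870, 0.2215, 0.2278], E[r] = -1.4870, γ^t·E[r] = -0.122457, running G = -5.009743
t=8: π = [0.3636, 0.1870, 0.2215, 0.2278], E[r] = -1.4869, γ^t·E[r] = -0.085719, running G = -5.095463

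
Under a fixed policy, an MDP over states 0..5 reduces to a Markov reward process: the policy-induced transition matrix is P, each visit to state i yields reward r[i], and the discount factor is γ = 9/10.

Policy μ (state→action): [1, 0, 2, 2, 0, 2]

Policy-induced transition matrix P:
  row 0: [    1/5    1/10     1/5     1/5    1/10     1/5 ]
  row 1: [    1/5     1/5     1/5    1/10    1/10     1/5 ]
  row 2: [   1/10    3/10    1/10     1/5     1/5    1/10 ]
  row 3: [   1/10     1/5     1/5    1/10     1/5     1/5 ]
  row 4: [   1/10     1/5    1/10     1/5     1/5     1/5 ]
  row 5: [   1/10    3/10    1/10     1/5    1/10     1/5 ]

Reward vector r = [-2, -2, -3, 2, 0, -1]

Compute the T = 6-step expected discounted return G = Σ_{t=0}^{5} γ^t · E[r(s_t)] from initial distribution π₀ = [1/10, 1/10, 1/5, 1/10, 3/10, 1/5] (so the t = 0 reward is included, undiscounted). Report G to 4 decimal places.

t=0: π = [0.1000, 0.1000, 0.2000, 0.1000, 0.3000, 0.2000], E[r] = -1.0000, γ^t·E[r] = -1.000000, running G = -1.000000
t=1: π = [0.1200, 0.2300, 0.1300, 0.1800, 0.1600, 0.1800], E[r] = -0.9100, γ^t·E[r] = -0.819000, running G = -1.819000
t=2: π = [0.1350, 0.2190, 0.1530, 0.1590, 0.1470, 0.1870], E[r] = -1.0360, γ^t·E[r] = -0.839160, running G = -2.658160
t=3: π = [0.1354, 0.2205, 0.1513, 0.1622, 0.1459, 0.1847], E[r] = -1.0260, γ^t·E[r] = -0.747954, running G = -3.406114
t=4: π = [0.1356, 0.2201, 0.1518, 0.1617, 0.1459, 0.1849], E[r] = -1.0281, γ^t·E[r] = -0.674563, running G = -4.080677
t=5: π = [0.1356, 0.2201, 0.1517, 0.1618, 0.1459, 0.1848], E[r] = -1.0277, γ^t·E[r] = -0.606870, running G = -4.687546

G = -4.6875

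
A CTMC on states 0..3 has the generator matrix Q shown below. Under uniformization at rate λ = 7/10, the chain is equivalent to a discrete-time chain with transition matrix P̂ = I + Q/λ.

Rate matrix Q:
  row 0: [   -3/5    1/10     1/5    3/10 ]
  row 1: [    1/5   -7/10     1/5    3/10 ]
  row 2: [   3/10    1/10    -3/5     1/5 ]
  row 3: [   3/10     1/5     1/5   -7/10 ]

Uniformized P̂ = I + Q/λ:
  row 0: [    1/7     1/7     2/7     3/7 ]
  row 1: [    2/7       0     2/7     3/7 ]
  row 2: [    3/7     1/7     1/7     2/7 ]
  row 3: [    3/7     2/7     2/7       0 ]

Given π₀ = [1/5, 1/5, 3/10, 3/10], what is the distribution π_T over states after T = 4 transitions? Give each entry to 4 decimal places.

π = [0.3147, 0.1586, 0.2500, 0.2767]

t=0: π = [0.2000, 0.2000, 0.3000, 0.3000]
t=1: π = [0.3429, 0.1571, 0.2429, 0.2571]
t=2: π = [0.3082, 0.1571, 0.2510, 0.2837]
t=3: π = [0.3181, 0.1609, 0.2499, 0.2711]
t=4: π = [0.3147, 0.1586, 0.2500, 0.2767]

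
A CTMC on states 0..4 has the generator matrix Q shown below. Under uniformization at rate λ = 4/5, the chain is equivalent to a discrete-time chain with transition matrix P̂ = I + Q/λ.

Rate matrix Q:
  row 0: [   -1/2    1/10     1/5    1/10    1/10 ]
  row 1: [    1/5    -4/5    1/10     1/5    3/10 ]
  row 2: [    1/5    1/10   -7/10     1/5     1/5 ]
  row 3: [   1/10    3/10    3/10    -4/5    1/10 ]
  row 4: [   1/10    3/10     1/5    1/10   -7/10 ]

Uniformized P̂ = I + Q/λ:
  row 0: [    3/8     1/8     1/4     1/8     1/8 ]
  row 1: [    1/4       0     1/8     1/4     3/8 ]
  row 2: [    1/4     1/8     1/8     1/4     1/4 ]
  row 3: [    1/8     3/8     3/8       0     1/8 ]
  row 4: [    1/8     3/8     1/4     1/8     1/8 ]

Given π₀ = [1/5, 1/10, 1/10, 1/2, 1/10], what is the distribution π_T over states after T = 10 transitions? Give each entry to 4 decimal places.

t=0: π = [0.2000, 0.1000, 0.1000, 0.5000, 0.1000]
t=1: π = [0.2000, 0.2625, 0.2875, 0.0875, 0.1625]
t=2: π = [0.2438, 0.1547, 0.1922, 0.1828, 0.2266]
t=3: π = [0.2293, 0.2080, 0.2295, 0.1455, 0.1877]
t=4: π = [0.2370, 0.1823, 0.2135, 0.1615, 0.2057]
t=5: π = [0.2337, 0.1940, 0.2207, 0.1543, 0.1973]
t=6: π = [0.2353, 0.1886, 0.2174, 0.1576, 0.2011]
t=7: π = [0.2346, 0.1911, 0.2189, 0.1561, 0.1993]
t=8: π = [0.2349, 0.1900, 0.2183, 0.1567, 0.2001]
t=9: π = [0.2348, 0.1905, 0.2186, 0.1564, 0.1998]
t=10: π = [0.2348, 0.1902, 0.2184, 0.1566, 0.1999]

π = [0.2348, 0.1902, 0.2184, 0.1566, 0.1999]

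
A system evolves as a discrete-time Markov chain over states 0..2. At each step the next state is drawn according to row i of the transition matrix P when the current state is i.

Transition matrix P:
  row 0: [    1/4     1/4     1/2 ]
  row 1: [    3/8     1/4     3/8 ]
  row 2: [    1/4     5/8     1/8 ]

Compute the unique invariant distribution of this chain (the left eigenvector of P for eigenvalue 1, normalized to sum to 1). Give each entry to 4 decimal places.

Balance equations π_j = Σ_i π_i·P[i][j]:
  π_0 = 1/4·π_0 + 3/8·π_1 + 1/4·π_2
  π_1 = 1/4·π_0 + 1/4·π_1 + 5/8·π_2
  normalize: π_0 + π_1 + π_2 = 1
Solving the linear system gives exactly π = [27/91, 34/91, 30/91].

π = [0.2967, 0.3736, 0.3297]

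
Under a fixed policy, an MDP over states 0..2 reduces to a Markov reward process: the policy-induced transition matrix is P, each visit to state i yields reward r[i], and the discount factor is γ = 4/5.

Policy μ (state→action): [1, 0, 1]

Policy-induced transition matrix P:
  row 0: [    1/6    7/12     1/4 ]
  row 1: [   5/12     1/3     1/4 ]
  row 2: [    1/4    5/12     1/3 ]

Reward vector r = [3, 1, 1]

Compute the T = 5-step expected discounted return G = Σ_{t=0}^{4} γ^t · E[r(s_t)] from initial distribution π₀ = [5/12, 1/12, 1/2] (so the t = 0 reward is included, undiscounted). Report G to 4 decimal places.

G = 5.5037

t=0: π = [0.4167, 0.0833, 0.5000], E[r] = 1.8333, γ^t·E[r] = 1.833333, running G = 1.833333
t=1: π = [0.2292, 0.4792, 0.2917], E[r] = 1.4583, γ^t·E[r] = 1.166667, running G = 3.000000
t=2: π = [0.3108, 0.4149, 0.2743], E[r] = 1.6215, γ^t·E[r] = 1.037778, running G = 4.037778
t=3: π = [0.2933, 0.4339, 0.2729], E[r] = 1.5865, γ^t·E[r] = 0.812296, running G = 4.850074
t=4: π = [0.2979, 0.4294, 0.2727], E[r] = 1.5958, γ^t·E[r] = 0.653620, running G = 5.503694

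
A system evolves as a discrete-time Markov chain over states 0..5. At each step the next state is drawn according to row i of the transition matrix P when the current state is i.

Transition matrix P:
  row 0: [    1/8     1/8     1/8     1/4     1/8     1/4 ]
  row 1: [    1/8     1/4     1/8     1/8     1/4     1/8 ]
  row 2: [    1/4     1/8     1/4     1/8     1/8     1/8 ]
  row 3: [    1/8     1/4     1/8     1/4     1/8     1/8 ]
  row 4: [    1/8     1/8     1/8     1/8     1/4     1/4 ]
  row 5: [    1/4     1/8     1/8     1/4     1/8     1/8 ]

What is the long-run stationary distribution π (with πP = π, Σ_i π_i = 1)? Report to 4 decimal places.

Balance equations π_j = Σ_i π_i·P[i][j]:
  π_0 = 1/8·π_0 + 1/8·π_1 + 1/4·π_2 + 1/8·π_3 + 1/8·π_4 + 1/4·π_5
  π_1 = 1/8·π_0 + 1/4·π_1 + 1/8·π_2 + 1/4·π_3 + 1/8·π_4 + 1/8·π_5
  π_2 = 1/8·π_0 + 1/8·π_1 + 1/4·π_2 + 1/8·π_3 + 1/8·π_4 + 1/8·π_5
  π_3 = 1/4·π_0 + 1/8·π_1 + 1/8·π_2 + 1/4·π_3 + 1/8·π_4 + 1/4·π_5
  π_4 = 1/8·π_0 + 1/4·π_1 + 1/8·π_2 + 1/8·π_3 + 1/4·π_4 + 1/8·π_5
  normalize: π_0 + π_1 + π_2 + π_3 + π_4 + π_5 = 1
Solving the linear system gives exactly π = [1031/6300, 17/100, 1/7, 19/100, 117/700, 262/1575].

π = [0.1637, 0.1700, 0.1429, 0.1900, 0.1671, 0.1663]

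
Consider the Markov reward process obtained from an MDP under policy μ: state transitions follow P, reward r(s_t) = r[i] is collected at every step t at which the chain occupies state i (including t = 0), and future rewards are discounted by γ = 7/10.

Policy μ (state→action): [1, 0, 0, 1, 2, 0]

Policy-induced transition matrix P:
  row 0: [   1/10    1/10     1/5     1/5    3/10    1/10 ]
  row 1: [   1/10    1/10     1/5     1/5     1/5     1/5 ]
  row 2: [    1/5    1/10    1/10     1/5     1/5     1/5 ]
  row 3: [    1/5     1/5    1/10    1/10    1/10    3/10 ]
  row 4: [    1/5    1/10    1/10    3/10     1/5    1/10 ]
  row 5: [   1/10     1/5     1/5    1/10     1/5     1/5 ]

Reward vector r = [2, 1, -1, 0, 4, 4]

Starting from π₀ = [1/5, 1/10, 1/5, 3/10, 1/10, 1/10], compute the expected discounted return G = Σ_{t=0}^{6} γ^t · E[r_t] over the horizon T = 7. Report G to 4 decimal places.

G = 4.8812

t=0: π = [0.2000, 0.1000, 0.2000, 0.3000, 0.1000, 0.1000], E[r] = 1.1000, γ^t·E[r] = 1.100000, running G = 1.100000
t=1: π = [0.1600, 0.1400, 0.1400, 0.1700, 0.1900, 0.2000], E[r] = 1.8800, γ^t·E[r] = 1.316000, running G = 2.416000
t=2: π = [0.1500, 0.1370, 0.1500, 0.1820, 0.1990, 0.1820], E[r] = 1.8110, γ^t·E[r] = 0.887390, running G = 3.303390
t=3: π = [0.1531, 0.1364, 0.1469, 0.1835, 0.1968, 0.1833], E[r] = 1.8161, γ^t·E[r] = 0.622922, running G = 3.926312
t=4: π = [0.1527, 0.1367, 0.1473, 0.1830, 0.1970, 0.1834], E[r] = 1.8161, γ^t·E[r] = 0.436050, running G = 4.362363
t=5: π = [0.1527, 0.1366, 0.1473, 0.1831, 0.1970, 0.1833], E[r] = 1.8160, γ^t·E[r] = 0.305219, running G = 4.667582
t=6: π = [0.1527, 0.1366, 0.1473, 0.1831, 0.1970, 0.1833], E[r] = 1.8160, γ^t·E[r] = 0.213656, running G = 4.881237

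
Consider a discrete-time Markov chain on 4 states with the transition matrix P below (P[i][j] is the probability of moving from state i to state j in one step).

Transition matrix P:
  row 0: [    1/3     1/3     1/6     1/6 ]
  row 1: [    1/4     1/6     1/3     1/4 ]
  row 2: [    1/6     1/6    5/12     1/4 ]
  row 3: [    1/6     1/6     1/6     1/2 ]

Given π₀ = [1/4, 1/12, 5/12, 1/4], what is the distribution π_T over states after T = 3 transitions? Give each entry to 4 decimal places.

π = [0.2202, 0.2033, 0.2686, 0.3079]

t=0: π = [0.2500, 0.0833, 0.4167, 0.2500]
t=1: π = [0.2153, 0.2083, 0.2847, 0.2917]
t=2: π = [0.2199, 0.2025, 0.2726, 0.3050]
t=3: π = [0.2202, 0.2033, 0.2686, 0.3079]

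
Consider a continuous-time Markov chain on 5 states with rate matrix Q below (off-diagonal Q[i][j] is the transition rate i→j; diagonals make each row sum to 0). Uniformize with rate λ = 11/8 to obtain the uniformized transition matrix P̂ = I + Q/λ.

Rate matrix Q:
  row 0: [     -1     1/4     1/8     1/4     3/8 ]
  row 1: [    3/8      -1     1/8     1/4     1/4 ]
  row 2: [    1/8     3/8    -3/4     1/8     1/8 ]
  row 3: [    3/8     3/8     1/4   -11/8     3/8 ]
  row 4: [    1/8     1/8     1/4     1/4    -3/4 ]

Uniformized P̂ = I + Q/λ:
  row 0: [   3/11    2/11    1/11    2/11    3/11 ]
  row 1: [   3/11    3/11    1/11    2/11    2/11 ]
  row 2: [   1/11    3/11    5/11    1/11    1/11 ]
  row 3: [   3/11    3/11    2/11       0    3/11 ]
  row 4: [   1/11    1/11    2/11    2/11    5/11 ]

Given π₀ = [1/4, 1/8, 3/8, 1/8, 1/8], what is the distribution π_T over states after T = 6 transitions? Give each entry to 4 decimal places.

π = [0.1881, 0.2074, 0.2005, 0.1384, 0.2656]

t=0: π = [0.2500, 0.1250, 0.3750, 0.1250, 0.1250]
t=1: π = [0.1818, 0.2273, 0.2500, 0.1250, 0.2159]
t=2: π = [0.1880, 0.2169, 0.2128, 0.1364, 0.2459]
t=3: π = [0.1893, 0.2109, 0.2030, 0.1377, 0.2590]
t=4: π = [0.1887, 0.2084, 0.2008, 0.1383, 0.2637]
t=5: π = [0.1883, 0.2076, 0.2005, 0.1384, 0.2652]
t=6: π = [0.1881, 0.2074, 0.2005, 0.1384, 0.2656]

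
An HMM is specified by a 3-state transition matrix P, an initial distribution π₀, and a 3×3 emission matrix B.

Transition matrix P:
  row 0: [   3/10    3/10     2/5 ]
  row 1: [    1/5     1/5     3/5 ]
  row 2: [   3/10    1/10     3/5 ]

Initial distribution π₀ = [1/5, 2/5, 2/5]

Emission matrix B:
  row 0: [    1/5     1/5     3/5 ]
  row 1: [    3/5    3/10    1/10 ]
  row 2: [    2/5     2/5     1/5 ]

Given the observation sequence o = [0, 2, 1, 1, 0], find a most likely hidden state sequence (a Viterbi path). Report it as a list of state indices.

path = [1, 2, 2, 2, 2]

t=0: δ = [4.000e-02, 2.400e-01, 1.600e-01]  (obs o_0=0)
t=1: δ = [2.880e-02, 4.800e-03, 2.880e-02]  ψ = [1, 1, 1]  (obs o_1=2)
t=2: δ = [1.728e-03, 2.592e-03, 6.912e-03]  ψ = [0, 0, 2]  (obs o_2=1)
t=3: δ = [4.147e-04, 2.074e-04, 1.659e-03]  ψ = [2, 2, 2]  (obs o_3=1)
t=4: δ = [9.953e-05, 9.953e-05, 3.981e-04]  ψ = [2, 2, 2]  (obs o_4=0)
backtrack: best end state = 2; path = [1, 2, 2, 2, 2]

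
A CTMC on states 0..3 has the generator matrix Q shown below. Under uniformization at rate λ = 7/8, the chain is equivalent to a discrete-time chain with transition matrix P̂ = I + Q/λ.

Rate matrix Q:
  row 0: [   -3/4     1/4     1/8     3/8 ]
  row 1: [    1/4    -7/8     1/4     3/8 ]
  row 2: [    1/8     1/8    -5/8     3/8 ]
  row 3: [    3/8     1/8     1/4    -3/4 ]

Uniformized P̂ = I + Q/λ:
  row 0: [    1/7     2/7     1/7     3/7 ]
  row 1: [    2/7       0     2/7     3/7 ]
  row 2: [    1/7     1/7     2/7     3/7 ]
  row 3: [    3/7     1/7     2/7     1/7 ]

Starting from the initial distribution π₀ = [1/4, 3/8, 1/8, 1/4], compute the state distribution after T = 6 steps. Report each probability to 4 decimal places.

t=0: π = [0.2500, 0.3750, 0.1250, 0.2500]
t=1: π = [0.2679, 0.1250, 0.2500, 0.3571]
t=2: π = [0.2628, 0.1633, 0.2474, 0.3265]
t=3: π = [0.2595, 0.1571, 0.2482, 0.3353]
t=4: π = [0.2611, 0.1575, 0.2486, 0.3328]
t=5: π = [0.2604, 0.1577, 0.2484, 0.3335]
t=6: π = [0.2607, 0.1575, 0.2485, 0.3333]

π = [0.2607, 0.1575, 0.2485, 0.3333]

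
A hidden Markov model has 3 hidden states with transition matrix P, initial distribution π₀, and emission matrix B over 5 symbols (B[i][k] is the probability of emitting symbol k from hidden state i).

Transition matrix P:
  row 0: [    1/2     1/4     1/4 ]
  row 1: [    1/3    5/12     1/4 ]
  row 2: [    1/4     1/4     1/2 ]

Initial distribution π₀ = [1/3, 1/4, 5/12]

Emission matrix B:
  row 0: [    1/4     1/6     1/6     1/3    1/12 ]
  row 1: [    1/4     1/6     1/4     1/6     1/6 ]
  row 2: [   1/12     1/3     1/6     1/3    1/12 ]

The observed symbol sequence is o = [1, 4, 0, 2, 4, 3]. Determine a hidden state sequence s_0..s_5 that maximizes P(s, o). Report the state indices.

path = [2, 1, 1, 1, 1, 0]

t=0: δ = [5.556e-02, 4.167e-02, 1.389e-01]  (obs o_0=1)
t=1: δ = [2.894e-03, 5.787e-03, 5.787e-03]  ψ = [2, 2, 2]  (obs o_1=4)
t=2: δ = [4.823e-04, 6.028e-04, 2.411e-04]  ψ = [1, 1, 2]  (obs o_2=0)
t=3: δ = [4.019e-05, 6.279e-05, 2.512e-05]  ψ = [0, 1, 1]  (obs o_3=2)
t=4: δ = [1.744e-06, 4.361e-06, 1.308e-06]  ψ = [1, 1, 1]  (obs o_4=4)
t=5: δ = [4.845e-07, 3.028e-07, 3.634e-07]  ψ = [1, 1, 1]  (obs o_5=3)
backtrack: best end state = 0; path = [2, 1, 1, 1, 1, 0]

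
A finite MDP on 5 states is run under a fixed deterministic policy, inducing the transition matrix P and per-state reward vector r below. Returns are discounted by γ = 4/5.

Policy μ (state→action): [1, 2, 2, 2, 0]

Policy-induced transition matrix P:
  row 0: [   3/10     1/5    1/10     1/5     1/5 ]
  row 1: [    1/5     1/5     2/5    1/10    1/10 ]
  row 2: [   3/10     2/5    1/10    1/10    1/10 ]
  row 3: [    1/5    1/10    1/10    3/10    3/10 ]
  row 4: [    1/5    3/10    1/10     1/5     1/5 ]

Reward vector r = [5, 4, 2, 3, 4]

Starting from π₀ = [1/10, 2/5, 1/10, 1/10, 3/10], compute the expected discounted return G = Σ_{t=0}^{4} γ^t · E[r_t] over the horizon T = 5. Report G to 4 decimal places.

t=0: π = [0.1000, 0.4000, 0.1000, 0.1000, 0.3000], E[r] = 3.8000, γ^t·E[r] = 3.800000, running G = 3.800000
t=1: π = [0.2200, 0.2400, 0.2200, 0.1600, 0.1600], E[r] = 3.6200, γ^t·E[r] = 2.896000, running G = 6.696000
t=2: π = [0.2440, 0.2440, 0.1720, 0.1700, 0.1700], E[r] = 3.7300, γ^t·E[r] = 2.387200, running G = 9.083200
t=3: π = [0.2416, 0.2344, 0.1732, 0.1754, 0.1754], E[r] = 3.7198, γ^t·E[r] = 1.904538, running G = 10.987738
t=4: π = [0.2415, 0.2346, 0.1703, 0.1768, 0.1768], E[r] = 3.7241, γ^t·E[r] = 1.525375, running G = 12.513113

G = 12.5131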